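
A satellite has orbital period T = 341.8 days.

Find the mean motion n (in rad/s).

Convert to SI: T = 341.8 days = 2.95315e+07 s.
n = 2π / T.
n = 2π / 2.95315e+07 s ≈ 2.128e-07 rad/s.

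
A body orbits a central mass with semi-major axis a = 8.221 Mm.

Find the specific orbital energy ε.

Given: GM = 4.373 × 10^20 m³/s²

Convert to SI: a = 8.221 Mm = 8.221e+06 m.
ε = −GM / (2a).
ε = −4.373e+20 / (2 · 8.221e+06) J/kg ≈ -2.66e+13 J/kg = -2.66e+04 GJ/kg.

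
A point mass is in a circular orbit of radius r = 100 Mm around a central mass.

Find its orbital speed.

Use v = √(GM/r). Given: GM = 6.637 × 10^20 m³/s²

Convert to SI: r = 100 Mm = 1e+08 m.
For a circular orbit, gravity supplies the centripetal force, so v = √(GM / r).
v = √(6.637e+20 / 1e+08) m/s ≈ 2.576e+06 m/s = 2576 km/s.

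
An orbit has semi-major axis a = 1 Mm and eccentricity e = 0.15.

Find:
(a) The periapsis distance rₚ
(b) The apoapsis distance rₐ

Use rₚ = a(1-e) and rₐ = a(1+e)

Convert to SI: a = 1 Mm = 1e+06 m.
(a) rₚ = a(1 − e) = 1e+06 · (1 − 0.15) = 1e+06 · 0.85 ≈ 8.5e+05 m = 850 km.
(b) rₐ = a(1 + e) = 1e+06 · (1 + 0.15) = 1e+06 · 1.15 ≈ 1.15e+06 m = 1.15 Mm.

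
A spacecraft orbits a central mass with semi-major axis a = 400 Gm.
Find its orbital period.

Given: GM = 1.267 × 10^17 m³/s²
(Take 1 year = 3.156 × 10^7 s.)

Convert to SI: a = 400 Gm = 4e+11 m.
Kepler's third law: T = 2π √(a³ / GM).
Substituting a = 4e+11 m and GM = 1.267e+17 m³/s²:
T = 2π √((4e+11)³ / 1.267e+17) s
T ≈ 4.466e+09 s = 141.5 years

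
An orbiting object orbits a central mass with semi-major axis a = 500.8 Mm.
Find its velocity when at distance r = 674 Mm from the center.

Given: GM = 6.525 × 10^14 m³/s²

Convert to SI: a = 500.8 Mm = 5.008e+08 m; r = 674 Mm = 6.74e+08 m.
Vis-viva: v = √(GM · (2/r − 1/a)).
2/r − 1/a = 2/6.74e+08 − 1/5.008e+08 = 9.70554e-10 m⁻¹.
v = √(6.525e+14 · 9.70554e-10) m/s ≈ 795.8 m/s = 795.8 m/s.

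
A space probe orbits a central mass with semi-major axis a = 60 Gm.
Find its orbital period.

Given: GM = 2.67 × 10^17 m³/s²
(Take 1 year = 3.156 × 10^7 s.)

Convert to SI: a = 60 Gm = 6e+10 m.
Kepler's third law: T = 2π √(a³ / GM).
Substituting a = 6e+10 m and GM = 2.67e+17 m³/s²:
T = 2π √((6e+10)³ / 2.67e+17) s
T ≈ 1.787e+08 s = 5.663 years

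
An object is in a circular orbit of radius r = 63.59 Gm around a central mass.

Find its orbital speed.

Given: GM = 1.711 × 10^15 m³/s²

Convert to SI: r = 63.59 Gm = 6.359e+10 m.
For a circular orbit, gravity supplies the centripetal force, so v = √(GM / r).
v = √(1.711e+15 / 6.359e+10) m/s ≈ 164 m/s = 164 m/s.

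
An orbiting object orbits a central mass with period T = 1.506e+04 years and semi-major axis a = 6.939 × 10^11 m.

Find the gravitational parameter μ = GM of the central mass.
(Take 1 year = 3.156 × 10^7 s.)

Convert to SI: T = 1.506e+04 years = 4.75294e+11 s.
GM = 4π² · a³ / T².
GM = 4π² · (6.939e+11)³ / (4.75294e+11)² m³/s² ≈ 5.839e+13 m³/s² = 5.839 × 10^13 m³/s².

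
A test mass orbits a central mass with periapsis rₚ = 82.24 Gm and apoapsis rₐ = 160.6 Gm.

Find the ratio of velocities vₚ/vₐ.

Convert to SI: rₚ = 82.24 Gm = 8.224e+10 m; rₐ = 160.6 Gm = 1.606e+11 m.
Conservation of angular momentum gives rₚvₚ = rₐvₐ, so vₚ/vₐ = rₐ/rₚ.
vₚ/vₐ = 1.606e+11 / 8.224e+10 ≈ 1.953.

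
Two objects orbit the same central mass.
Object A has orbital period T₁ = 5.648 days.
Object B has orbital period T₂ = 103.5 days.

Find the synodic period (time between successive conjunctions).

Convert to SI: T₁ = 5.648 days = 487987 s; T₂ = 103.5 days = 8.9424e+06 s.
T_syn = |T₁ · T₂ / (T₁ − T₂)|.
T_syn = |487987 · 8.9424e+06 / (487987 − 8.9424e+06)| s ≈ 5.162e+05 s = 5.974 days.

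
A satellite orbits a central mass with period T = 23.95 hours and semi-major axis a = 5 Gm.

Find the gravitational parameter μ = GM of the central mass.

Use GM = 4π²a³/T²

Convert to SI: T = 23.95 hours = 86220 s; a = 5 Gm = 5e+09 m.
GM = 4π² · a³ / T².
GM = 4π² · (5e+09)³ / (86220)² m³/s² ≈ 6.638e+20 m³/s² = 6.638 × 10^20 m³/s².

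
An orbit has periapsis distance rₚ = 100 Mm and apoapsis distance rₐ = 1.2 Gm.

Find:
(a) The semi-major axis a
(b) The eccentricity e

Convert to SI: rₚ = 100 Mm = 1e+08 m; rₐ = 1.2 Gm = 1.2e+09 m.
(a) a = (rₚ + rₐ) / 2 = (1e+08 + 1.2e+09) / 2 ≈ 6.5e+08 m = 650 Mm.
(b) e = (rₐ − rₚ) / (rₐ + rₚ) = (1.2e+09 − 1e+08) / (1.2e+09 + 1e+08) ≈ 0.8462.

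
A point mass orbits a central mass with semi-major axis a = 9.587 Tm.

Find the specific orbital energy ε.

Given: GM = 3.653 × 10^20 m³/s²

Convert to SI: a = 9.587 Tm = 9.587e+12 m.
ε = −GM / (2a).
ε = −3.653e+20 / (2 · 9.587e+12) J/kg ≈ -1.905e+07 J/kg = -19.05 MJ/kg.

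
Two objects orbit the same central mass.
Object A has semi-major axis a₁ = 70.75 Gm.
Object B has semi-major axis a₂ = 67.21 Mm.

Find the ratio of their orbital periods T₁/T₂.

Convert to SI: a₁ = 70.75 Gm = 7.075e+10 m; a₂ = 67.21 Mm = 6.721e+07 m.
From Kepler's third law, (T₁/T₂)² = (a₁/a₂)³, so T₁/T₂ = (a₁/a₂)^(3/2).
a₁/a₂ = 7.075e+10 / 6.721e+07 = 1052.67.
T₁/T₂ = (1052.67)^(3/2) ≈ 3.415e+04.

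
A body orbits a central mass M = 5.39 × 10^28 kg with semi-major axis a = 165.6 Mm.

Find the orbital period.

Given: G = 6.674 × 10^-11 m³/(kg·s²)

Convert to SI: a = 165.6 Mm = 1.656e+08 m.
GM = G · M = 6.674e-11 · 5.39e+28 = 3.59729e+18 m³/s².
Kepler's third law: T = 2π √(a³ / GM).
Substituting a = 1.656e+08 m and GM = 3.59729e+18 m³/s²:
T = 2π √((1.656e+08)³ / 3.59729e+18) s
T ≈ 7060 s = 1.961 hours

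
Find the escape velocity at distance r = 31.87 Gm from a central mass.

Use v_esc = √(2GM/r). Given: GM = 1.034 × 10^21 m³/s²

Convert to SI: r = 31.87 Gm = 3.187e+10 m.
Escape velocity comes from setting total energy to zero: ½v² − GM/r = 0 ⇒ v_esc = √(2GM / r).
v_esc = √(2 · 1.034e+21 / 3.187e+10) m/s ≈ 2.547e+05 m/s = 254.7 km/s.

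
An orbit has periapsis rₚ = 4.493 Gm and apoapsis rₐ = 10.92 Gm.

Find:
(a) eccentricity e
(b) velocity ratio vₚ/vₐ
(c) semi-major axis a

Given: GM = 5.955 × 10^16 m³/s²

Convert to SI: rₚ = 4.493 Gm = 4.493e+09 m; rₐ = 10.92 Gm = 1.092e+10 m.
(a) e = (rₐ − rₚ)/(rₐ + rₚ) = (1.092e+10 − 4.493e+09)/(1.092e+10 + 4.493e+09) ≈ 0.417
(b) Conservation of angular momentum (rₚvₚ = rₐvₐ) gives vₚ/vₐ = rₐ/rₚ = 1.092e+10/4.493e+09 ≈ 2.43
(c) a = (rₚ + rₐ)/2 = (4.493e+09 + 1.092e+10)/2 ≈ 7.706e+09 m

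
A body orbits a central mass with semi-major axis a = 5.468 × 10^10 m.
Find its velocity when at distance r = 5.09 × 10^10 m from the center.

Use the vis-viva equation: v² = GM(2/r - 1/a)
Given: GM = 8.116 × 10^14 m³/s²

Vis-viva: v = √(GM · (2/r − 1/a)).
2/r − 1/a = 2/5.09e+10 − 1/5.468e+10 = 2.10045e-11 m⁻¹.
v = √(8.116e+14 · 2.10045e-11) m/s ≈ 130.6 m/s = 130.6 m/s.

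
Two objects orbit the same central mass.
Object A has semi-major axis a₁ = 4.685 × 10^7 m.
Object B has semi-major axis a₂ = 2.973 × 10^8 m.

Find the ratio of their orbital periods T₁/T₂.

From Kepler's third law, (T₁/T₂)² = (a₁/a₂)³, so T₁/T₂ = (a₁/a₂)^(3/2).
a₁/a₂ = 4.685e+07 / 2.973e+08 = 0.157585.
T₁/T₂ = (0.157585)^(3/2) ≈ 0.06256.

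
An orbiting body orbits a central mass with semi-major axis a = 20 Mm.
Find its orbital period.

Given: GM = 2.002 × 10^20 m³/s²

Convert to SI: a = 20 Mm = 2e+07 m.
Kepler's third law: T = 2π √(a³ / GM).
Substituting a = 2e+07 m and GM = 2.002e+20 m³/s²:
T = 2π √((2e+07)³ / 2.002e+20) s
T ≈ 39.72 s = 39.72 seconds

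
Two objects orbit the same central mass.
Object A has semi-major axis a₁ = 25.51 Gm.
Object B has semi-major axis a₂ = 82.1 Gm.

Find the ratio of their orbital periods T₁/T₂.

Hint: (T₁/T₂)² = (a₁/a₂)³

Convert to SI: a₁ = 25.51 Gm = 2.551e+10 m; a₂ = 82.1 Gm = 8.21e+10 m.
From Kepler's third law, (T₁/T₂)² = (a₁/a₂)³, so T₁/T₂ = (a₁/a₂)^(3/2).
a₁/a₂ = 2.551e+10 / 8.21e+10 = 0.310719.
T₁/T₂ = (0.310719)^(3/2) ≈ 0.1732.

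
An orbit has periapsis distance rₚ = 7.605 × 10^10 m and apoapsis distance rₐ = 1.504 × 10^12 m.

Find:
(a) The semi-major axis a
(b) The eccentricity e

(a) a = (rₚ + rₐ) / 2 = (7.605e+10 + 1.504e+12) / 2 ≈ 7.9e+11 m = 7.9 × 10^11 m.
(b) e = (rₐ − rₚ) / (rₐ + rₚ) = (1.504e+12 − 7.605e+10) / (1.504e+12 + 7.605e+10) ≈ 0.9037.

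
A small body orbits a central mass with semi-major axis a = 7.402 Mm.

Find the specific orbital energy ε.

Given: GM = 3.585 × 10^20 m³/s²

Convert to SI: a = 7.402 Mm = 7.402e+06 m.
ε = −GM / (2a).
ε = −3.585e+20 / (2 · 7.402e+06) J/kg ≈ -2.422e+13 J/kg = -2.422e+04 GJ/kg.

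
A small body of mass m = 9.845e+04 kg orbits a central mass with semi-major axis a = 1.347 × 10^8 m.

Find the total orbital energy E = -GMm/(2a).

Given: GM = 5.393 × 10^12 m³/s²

E = −GMm / (2a).
E = −5.393e+12 · 9.845e+04 / (2 · 1.347e+08) J ≈ -1.971e+09 J = -1.971 GJ.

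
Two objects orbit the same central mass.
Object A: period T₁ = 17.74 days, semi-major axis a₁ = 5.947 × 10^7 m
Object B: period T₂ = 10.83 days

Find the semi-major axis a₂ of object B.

Convert to SI: T₁ = 17.74 days = 1.53274e+06 s; T₂ = 10.83 days = 935712 s.
Kepler's third law: (T₁/T₂)² = (a₁/a₂)³ ⇒ a₂ = a₁ · (T₂/T₁)^(2/3).
T₂/T₁ = 935712 / 1.53274e+06 = 0.610485.
a₂ = 5.947e+07 · (0.610485)^(2/3) m ≈ 4.28e+07 m = 4.28 × 10^7 m.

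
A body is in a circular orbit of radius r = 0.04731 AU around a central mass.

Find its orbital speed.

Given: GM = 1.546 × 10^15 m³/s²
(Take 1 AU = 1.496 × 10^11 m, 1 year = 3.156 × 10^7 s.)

Convert to SI: r = 0.04731 AU = 7.07758e+09 m.
For a circular orbit, gravity supplies the centripetal force, so v = √(GM / r).
v = √(1.546e+15 / 7.07758e+09) m/s ≈ 467.4 m/s = 0.0986 AU/year.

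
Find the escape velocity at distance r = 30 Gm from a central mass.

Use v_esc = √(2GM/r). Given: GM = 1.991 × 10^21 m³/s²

Convert to SI: r = 30 Gm = 3e+10 m.
Escape velocity comes from setting total energy to zero: ½v² − GM/r = 0 ⇒ v_esc = √(2GM / r).
v_esc = √(2 · 1.991e+21 / 3e+10) m/s ≈ 3.643e+05 m/s = 364.3 km/s.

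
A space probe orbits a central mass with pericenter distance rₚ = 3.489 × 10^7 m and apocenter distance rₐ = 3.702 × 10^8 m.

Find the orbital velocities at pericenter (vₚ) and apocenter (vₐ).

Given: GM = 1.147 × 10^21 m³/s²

Use the vis-viva equation v² = GM(2/r − 1/a) with a = (rₚ + rₐ)/2 = (3.489e+07 + 3.702e+08)/2 = 2.02545e+08 m.
vₚ = √(GM · (2/rₚ − 1/a)) = √(1.147e+21 · (2/3.489e+07 − 1/2.02545e+08)) m/s ≈ 7.752e+06 m/s = 7752 km/s.
vₐ = √(GM · (2/rₐ − 1/a)) = √(1.147e+21 · (2/3.702e+08 − 1/2.02545e+08)) m/s ≈ 7.306e+05 m/s = 730.6 km/s.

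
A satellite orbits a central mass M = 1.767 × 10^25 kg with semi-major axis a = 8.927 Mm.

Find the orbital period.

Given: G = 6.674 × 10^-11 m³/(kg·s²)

Convert to SI: a = 8.927 Mm = 8.927e+06 m.
GM = G · M = 6.674e-11 · 1.767e+25 = 1.1793e+15 m³/s².
Kepler's third law: T = 2π √(a³ / GM).
Substituting a = 8.927e+06 m and GM = 1.1793e+15 m³/s²:
T = 2π √((8.927e+06)³ / 1.1793e+15) s
T ≈ 4880 s = 1.356 hours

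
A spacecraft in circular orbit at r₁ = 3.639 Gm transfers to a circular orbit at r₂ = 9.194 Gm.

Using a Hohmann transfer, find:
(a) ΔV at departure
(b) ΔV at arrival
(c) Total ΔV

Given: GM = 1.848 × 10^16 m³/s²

Convert to SI: r₁ = 3.639 Gm = 3.639e+09 m; r₂ = 9.194 Gm = 9.194e+09 m.
Transfer semi-major axis: a_t = (r₁ + r₂)/2 = (3.639e+09 + 9.194e+09)/2 = 6.4165e+09 m.
Circular speeds: v₁ = √(GM/r₁) = 2253.51 m/s, v₂ = √(GM/r₂) = 1417.75 m/s.
Transfer speeds (vis-viva v² = GM(2/r − 1/a_t)): v₁ᵗ = 2697.51 m/s, v₂ᵗ = 1067.68 m/s.
(a) ΔV₁ = |v₁ᵗ − v₁| ≈ 444 m/s = 444 m/s.
(b) ΔV₂ = |v₂ − v₂ᵗ| ≈ 350.1 m/s = 350.1 m/s.
(c) ΔV_total = ΔV₁ + ΔV₂ ≈ 794.1 m/s = 794.1 m/s.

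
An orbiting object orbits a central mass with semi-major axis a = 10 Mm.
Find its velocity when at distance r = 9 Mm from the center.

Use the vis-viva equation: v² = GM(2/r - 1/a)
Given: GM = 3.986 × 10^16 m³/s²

Convert to SI: a = 10 Mm = 1e+07 m; r = 9 Mm = 9e+06 m.
Vis-viva: v = √(GM · (2/r − 1/a)).
2/r − 1/a = 2/9e+06 − 1/1e+07 = 1.22222e-07 m⁻¹.
v = √(3.986e+16 · 1.22222e-07) m/s ≈ 6.98e+04 m/s = 69.8 km/s.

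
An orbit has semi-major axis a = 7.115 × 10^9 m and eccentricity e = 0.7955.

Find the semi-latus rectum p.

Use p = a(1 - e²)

p = a (1 − e²).
p = 7.115e+09 · (1 − (0.7955)²) = 7.115e+09 · 0.36718 ≈ 2.612e+09 m = 2.612 × 10^9 m.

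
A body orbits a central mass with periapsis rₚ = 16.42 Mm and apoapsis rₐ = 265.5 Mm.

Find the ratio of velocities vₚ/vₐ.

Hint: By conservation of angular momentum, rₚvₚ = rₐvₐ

Convert to SI: rₚ = 16.42 Mm = 1.642e+07 m; rₐ = 265.5 Mm = 2.655e+08 m.
Conservation of angular momentum gives rₚvₚ = rₐvₐ, so vₚ/vₐ = rₐ/rₚ.
vₚ/vₐ = 2.655e+08 / 1.642e+07 ≈ 16.17.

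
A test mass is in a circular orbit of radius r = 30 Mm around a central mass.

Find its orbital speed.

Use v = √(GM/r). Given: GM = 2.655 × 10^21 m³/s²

Convert to SI: r = 30 Mm = 3e+07 m.
For a circular orbit, gravity supplies the centripetal force, so v = √(GM / r).
v = √(2.655e+21 / 3e+07) m/s ≈ 9.407e+06 m/s = 9407 km/s.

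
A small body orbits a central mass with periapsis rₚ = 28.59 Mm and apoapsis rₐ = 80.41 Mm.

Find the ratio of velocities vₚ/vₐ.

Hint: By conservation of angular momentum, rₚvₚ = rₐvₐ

Convert to SI: rₚ = 28.59 Mm = 2.859e+07 m; rₐ = 80.41 Mm = 8.041e+07 m.
Conservation of angular momentum gives rₚvₚ = rₐvₐ, so vₚ/vₐ = rₐ/rₚ.
vₚ/vₐ = 8.041e+07 / 2.859e+07 ≈ 2.813.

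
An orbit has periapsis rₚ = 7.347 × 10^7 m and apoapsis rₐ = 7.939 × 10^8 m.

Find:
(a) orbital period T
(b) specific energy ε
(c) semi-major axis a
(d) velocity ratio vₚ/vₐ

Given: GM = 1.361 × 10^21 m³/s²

(a) With a = (rₚ + rₐ)/2 = 4.33685e+08 m, T = 2π √(a³/GM) = 2π √((4.33685e+08)³/1.361e+21) s ≈ 1538 s
(b) With a = (rₚ + rₐ)/2 = 4.33685e+08 m, ε = −GM/(2a) = −1.361e+21/(2 · 4.33685e+08) J/kg ≈ -1.569e+12 J/kg
(c) a = (rₚ + rₐ)/2 = (7.347e+07 + 7.939e+08)/2 ≈ 4.337e+08 m
(d) Conservation of angular momentum (rₚvₚ = rₐvₐ) gives vₚ/vₐ = rₐ/rₚ = 7.939e+08/7.347e+07 ≈ 10.81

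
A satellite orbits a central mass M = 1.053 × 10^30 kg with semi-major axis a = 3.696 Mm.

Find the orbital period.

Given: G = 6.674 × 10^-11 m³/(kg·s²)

Convert to SI: a = 3.696 Mm = 3.696e+06 m.
GM = G · M = 6.674e-11 · 1.053e+30 = 7.02772e+19 m³/s².
Kepler's third law: T = 2π √(a³ / GM).
Substituting a = 3.696e+06 m and GM = 7.02772e+19 m³/s²:
T = 2π √((3.696e+06)³ / 7.02772e+19) s
T ≈ 5.326 s = 5.326 seconds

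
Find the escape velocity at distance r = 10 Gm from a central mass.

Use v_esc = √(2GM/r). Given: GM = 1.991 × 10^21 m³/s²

Convert to SI: r = 10 Gm = 1e+10 m.
Escape velocity comes from setting total energy to zero: ½v² − GM/r = 0 ⇒ v_esc = √(2GM / r).
v_esc = √(2 · 1.991e+21 / 1e+10) m/s ≈ 6.31e+05 m/s = 631 km/s.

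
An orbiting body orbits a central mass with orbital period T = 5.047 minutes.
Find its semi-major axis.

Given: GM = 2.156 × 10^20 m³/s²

Convert to SI: T = 5.047 minutes = 302.82 s.
Invert Kepler's third law: a = (GM · T² / (4π²))^(1/3).
Substituting T = 302.82 s and GM = 2.156e+20 m³/s²:
a = (2.156e+20 · (302.82)² / (4π²))^(1/3) m
a ≈ 7.941e+07 m = 7.941 × 10^7 m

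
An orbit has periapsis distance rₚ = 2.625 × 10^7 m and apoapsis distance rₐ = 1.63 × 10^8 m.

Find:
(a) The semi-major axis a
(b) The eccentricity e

(a) a = (rₚ + rₐ) / 2 = (2.625e+07 + 1.63e+08) / 2 ≈ 9.462e+07 m = 9.463 × 10^7 m.
(b) e = (rₐ − rₚ) / (rₐ + rₚ) = (1.63e+08 − 2.625e+07) / (1.63e+08 + 2.625e+07) ≈ 0.7226.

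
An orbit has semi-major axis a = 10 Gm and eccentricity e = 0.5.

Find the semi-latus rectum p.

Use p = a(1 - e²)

Convert to SI: a = 10 Gm = 1e+10 m.
p = a (1 − e²).
p = 1e+10 · (1 − (0.5)²) = 1e+10 · 0.75 ≈ 7.5e+09 m = 7.5 Gm.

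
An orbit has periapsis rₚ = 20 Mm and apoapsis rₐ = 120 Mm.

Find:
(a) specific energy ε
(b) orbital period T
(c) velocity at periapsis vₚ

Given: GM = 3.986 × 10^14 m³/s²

Convert to SI: rₚ = 20 Mm = 2e+07 m; rₐ = 120 Mm = 1.2e+08 m.
(a) With a = (rₚ + rₐ)/2 = 7e+07 m, ε = −GM/(2a) = −3.986e+14/(2 · 7e+07) J/kg ≈ -2.847e+06 J/kg
(b) With a = (rₚ + rₐ)/2 = 7e+07 m, T = 2π √(a³/GM) = 2π √((7e+07)³/3.986e+14) s ≈ 1.843e+05 s
(c) With a = (rₚ + rₐ)/2 = 7e+07 m, vₚ = √(GM (2/rₚ − 1/a)) = √(3.986e+14 · (2/2e+07 − 1/7e+07)) m/s ≈ 5845 m/s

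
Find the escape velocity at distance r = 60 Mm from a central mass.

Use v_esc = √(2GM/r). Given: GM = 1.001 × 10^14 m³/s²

Convert to SI: r = 60 Mm = 6e+07 m.
Escape velocity comes from setting total energy to zero: ½v² − GM/r = 0 ⇒ v_esc = √(2GM / r).
v_esc = √(2 · 1.001e+14 / 6e+07) m/s ≈ 1827 m/s = 1.827 km/s.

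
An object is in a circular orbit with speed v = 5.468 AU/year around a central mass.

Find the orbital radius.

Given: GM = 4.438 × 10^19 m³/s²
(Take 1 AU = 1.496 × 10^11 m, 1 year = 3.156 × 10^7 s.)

Convert to SI: v = 5.468 AU/year = 25919.3 m/s.
For a circular orbit, v² = GM / r, so r = GM / v².
r = 4.438e+19 / (25919.3)² m ≈ 6.606e+10 m = 0.4416 AU.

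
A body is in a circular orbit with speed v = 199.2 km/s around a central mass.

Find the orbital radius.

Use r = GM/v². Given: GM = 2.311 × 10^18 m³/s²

Convert to SI: v = 199.2 km/s = 199200 m/s.
For a circular orbit, v² = GM / r, so r = GM / v².
r = 2.311e+18 / (199200)² m ≈ 5.824e+07 m = 5.824 × 10^7 m.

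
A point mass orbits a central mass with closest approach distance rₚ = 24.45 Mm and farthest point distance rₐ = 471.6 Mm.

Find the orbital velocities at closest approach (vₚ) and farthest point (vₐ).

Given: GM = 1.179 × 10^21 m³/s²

Convert to SI: rₚ = 24.45 Mm = 2.445e+07 m; rₐ = 471.6 Mm = 4.716e+08 m.
Use the vis-viva equation v² = GM(2/r − 1/a) with a = (rₚ + rₐ)/2 = (2.445e+07 + 4.716e+08)/2 = 2.48025e+08 m.
vₚ = √(GM · (2/rₚ − 1/a)) = √(1.179e+21 · (2/2.445e+07 − 1/2.48025e+08)) m/s ≈ 9.575e+06 m/s = 9575 km/s.
vₐ = √(GM · (2/rₐ − 1/a)) = √(1.179e+21 · (2/4.716e+08 − 1/2.48025e+08)) m/s ≈ 4.964e+05 m/s = 496.4 km/s.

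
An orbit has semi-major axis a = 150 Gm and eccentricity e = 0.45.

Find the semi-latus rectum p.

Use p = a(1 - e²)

Convert to SI: a = 150 Gm = 1.5e+11 m.
p = a (1 − e²).
p = 1.5e+11 · (1 − (0.45)²) = 1.5e+11 · 0.7975 ≈ 1.196e+11 m = 119.6 Gm.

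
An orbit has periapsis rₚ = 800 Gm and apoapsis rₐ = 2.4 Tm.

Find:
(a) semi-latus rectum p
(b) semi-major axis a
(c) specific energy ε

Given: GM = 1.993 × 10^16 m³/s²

Convert to SI: rₚ = 800 Gm = 8e+11 m; rₐ = 2.4 Tm = 2.4e+12 m.
(a) From a = (rₚ + rₐ)/2 = 1.6e+12 m and e = (rₐ − rₚ)/(rₐ + rₚ) = 0.5, p = a(1 − e²) = 1.6e+12 · (1 − (0.5)²) ≈ 1.2e+12 m
(b) a = (rₚ + rₐ)/2 = (8e+11 + 2.4e+12)/2 ≈ 1.6e+12 m
(c) With a = (rₚ + rₐ)/2 = 1.6e+12 m, ε = −GM/(2a) = −1.993e+16/(2 · 1.6e+12) J/kg ≈ -6228 J/kg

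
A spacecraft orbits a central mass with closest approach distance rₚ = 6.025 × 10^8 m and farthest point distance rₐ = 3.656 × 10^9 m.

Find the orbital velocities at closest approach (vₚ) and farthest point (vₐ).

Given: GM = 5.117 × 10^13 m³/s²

Use the vis-viva equation v² = GM(2/r − 1/a) with a = (rₚ + rₐ)/2 = (6.025e+08 + 3.656e+09)/2 = 2.12925e+09 m.
vₚ = √(GM · (2/rₚ − 1/a)) = √(5.117e+13 · (2/6.025e+08 − 1/2.12925e+09)) m/s ≈ 381.9 m/s = 381.9 m/s.
vₐ = √(GM · (2/rₐ − 1/a)) = √(5.117e+13 · (2/3.656e+09 − 1/2.12925e+09)) m/s ≈ 62.93 m/s = 62.93 m/s.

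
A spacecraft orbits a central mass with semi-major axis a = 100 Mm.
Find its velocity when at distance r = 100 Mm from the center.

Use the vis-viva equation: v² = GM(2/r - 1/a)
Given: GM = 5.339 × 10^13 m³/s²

Convert to SI: a = 100 Mm = 1e+08 m; r = 100 Mm = 1e+08 m.
Vis-viva: v = √(GM · (2/r − 1/a)).
2/r − 1/a = 2/1e+08 − 1/1e+08 = 1e-08 m⁻¹.
v = √(5.339e+13 · 1e-08) m/s ≈ 730.7 m/s = 730.7 m/s.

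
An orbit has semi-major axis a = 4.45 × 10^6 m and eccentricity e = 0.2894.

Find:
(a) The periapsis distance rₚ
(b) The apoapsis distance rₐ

(a) rₚ = a(1 − e) = 4.45e+06 · (1 − 0.2894) = 4.45e+06 · 0.7106 ≈ 3.162e+06 m = 3.162 × 10^6 m.
(b) rₐ = a(1 + e) = 4.45e+06 · (1 + 0.2894) = 4.45e+06 · 1.2894 ≈ 5.738e+06 m = 5.738 × 10^6 m.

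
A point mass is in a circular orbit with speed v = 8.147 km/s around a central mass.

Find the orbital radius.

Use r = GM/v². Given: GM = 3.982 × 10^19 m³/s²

Convert to SI: v = 8.147 km/s = 8147 m/s.
For a circular orbit, v² = GM / r, so r = GM / v².
r = 3.982e+19 / (8147)² m ≈ 5.999e+11 m = 599.9 Gm.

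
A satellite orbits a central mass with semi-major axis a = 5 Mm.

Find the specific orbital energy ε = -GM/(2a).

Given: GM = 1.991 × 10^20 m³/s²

Convert to SI: a = 5 Mm = 5e+06 m.
ε = −GM / (2a).
ε = −1.991e+20 / (2 · 5e+06) J/kg ≈ -1.991e+13 J/kg = -1.991e+04 GJ/kg.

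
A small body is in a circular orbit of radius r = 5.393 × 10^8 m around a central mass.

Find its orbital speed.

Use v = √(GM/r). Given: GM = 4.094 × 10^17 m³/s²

For a circular orbit, gravity supplies the centripetal force, so v = √(GM / r).
v = √(4.094e+17 / 5.393e+08) m/s ≈ 2.755e+04 m/s = 27.55 km/s.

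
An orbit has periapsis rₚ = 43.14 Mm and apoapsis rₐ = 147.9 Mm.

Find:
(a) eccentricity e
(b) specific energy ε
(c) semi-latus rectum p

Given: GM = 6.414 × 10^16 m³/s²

Convert to SI: rₚ = 43.14 Mm = 4.314e+07 m; rₐ = 147.9 Mm = 1.479e+08 m.
(a) e = (rₐ − rₚ)/(rₐ + rₚ) = (1.479e+08 − 4.314e+07)/(1.479e+08 + 4.314e+07) ≈ 0.5484
(b) With a = (rₚ + rₐ)/2 = 9.552e+07 m, ε = −GM/(2a) = −6.414e+16/(2 · 9.552e+07) J/kg ≈ -3.357e+08 J/kg
(c) From a = (rₚ + rₐ)/2 = 9.552e+07 m and e = (rₐ − rₚ)/(rₐ + rₚ) = 0.548367, p = a(1 − e²) = 9.552e+07 · (1 − (0.548367)²) ≈ 6.68e+07 m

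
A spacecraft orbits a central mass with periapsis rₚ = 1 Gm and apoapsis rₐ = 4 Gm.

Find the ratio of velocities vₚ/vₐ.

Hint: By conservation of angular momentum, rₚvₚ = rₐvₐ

Convert to SI: rₚ = 1 Gm = 1e+09 m; rₐ = 4 Gm = 4e+09 m.
Conservation of angular momentum gives rₚvₚ = rₐvₐ, so vₚ/vₐ = rₐ/rₚ.
vₚ/vₐ = 4e+09 / 1e+09 ≈ 4.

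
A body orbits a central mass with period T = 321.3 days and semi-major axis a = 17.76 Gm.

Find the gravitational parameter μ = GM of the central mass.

Convert to SI: T = 321.3 days = 2.77603e+07 s; a = 17.76 Gm = 1.776e+10 m.
GM = 4π² · a³ / T².
GM = 4π² · (1.776e+10)³ / (2.77603e+07)² m³/s² ≈ 2.87e+17 m³/s² = 2.87 × 10^17 m³/s².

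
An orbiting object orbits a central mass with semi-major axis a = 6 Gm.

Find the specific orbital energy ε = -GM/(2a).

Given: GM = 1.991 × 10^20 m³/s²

Convert to SI: a = 6 Gm = 6e+09 m.
ε = −GM / (2a).
ε = −1.991e+20 / (2 · 6e+09) J/kg ≈ -1.659e+10 J/kg = -16.59 GJ/kg.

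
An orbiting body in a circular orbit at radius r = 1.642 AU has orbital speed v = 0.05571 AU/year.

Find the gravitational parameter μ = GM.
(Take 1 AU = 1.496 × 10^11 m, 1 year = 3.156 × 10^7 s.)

Convert to SI: r = 1.642 AU = 2.45643e+11 m; v = 0.05571 AU/year = 264.075 m/s.
For a circular orbit v² = GM/r, so GM = v² · r.
GM = (264.075)² · 2.45643e+11 m³/s² ≈ 1.713e+16 m³/s² = 1.713 × 10^16 m³/s².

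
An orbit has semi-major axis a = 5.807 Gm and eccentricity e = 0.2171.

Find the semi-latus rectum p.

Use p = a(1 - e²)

Convert to SI: a = 5.807 Gm = 5.807e+09 m.
p = a (1 − e²).
p = 5.807e+09 · (1 − (0.2171)²) = 5.807e+09 · 0.952868 ≈ 5.533e+09 m = 5.533 Gm.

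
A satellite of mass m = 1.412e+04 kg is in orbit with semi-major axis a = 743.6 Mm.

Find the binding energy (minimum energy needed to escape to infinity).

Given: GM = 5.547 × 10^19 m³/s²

Convert to SI: a = 743.6 Mm = 7.436e+08 m.
Total orbital energy is E = −GMm/(2a); binding energy is E_bind = −E = GMm/(2a).
E_bind = 5.547e+19 · 1.412e+04 / (2 · 7.436e+08) J ≈ 5.267e+14 J = 526.7 TJ.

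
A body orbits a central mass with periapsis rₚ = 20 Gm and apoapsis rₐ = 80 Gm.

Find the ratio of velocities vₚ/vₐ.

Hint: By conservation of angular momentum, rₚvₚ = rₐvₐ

Convert to SI: rₚ = 20 Gm = 2e+10 m; rₐ = 80 Gm = 8e+10 m.
Conservation of angular momentum gives rₚvₚ = rₐvₐ, so vₚ/vₐ = rₐ/rₚ.
vₚ/vₐ = 8e+10 / 2e+10 ≈ 4.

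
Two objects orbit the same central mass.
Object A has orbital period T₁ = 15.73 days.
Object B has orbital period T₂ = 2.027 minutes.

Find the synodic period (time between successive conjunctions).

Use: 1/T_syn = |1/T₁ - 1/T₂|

Convert to SI: T₁ = 15.73 days = 1.35907e+06 s; T₂ = 2.027 minutes = 121.62 s.
T_syn = |T₁ · T₂ / (T₁ − T₂)|.
T_syn = |1.35907e+06 · 121.62 / (1.35907e+06 − 121.62)| s ≈ 121.6 s = 2.027 minutes.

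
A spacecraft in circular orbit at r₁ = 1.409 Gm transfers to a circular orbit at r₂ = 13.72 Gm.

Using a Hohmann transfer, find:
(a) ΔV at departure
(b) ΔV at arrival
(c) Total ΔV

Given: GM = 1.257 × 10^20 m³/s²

Convert to SI: r₁ = 1.409 Gm = 1.409e+09 m; r₂ = 13.72 Gm = 1.372e+10 m.
Transfer semi-major axis: a_t = (r₁ + r₂)/2 = (1.409e+09 + 1.372e+10)/2 = 7.5645e+09 m.
Circular speeds: v₁ = √(GM/r₁) = 298684 m/s, v₂ = √(GM/r₂) = 95717.3 m/s.
Transfer speeds (vis-viva v² = GM(2/r − 1/a_t)): v₁ᵗ = 402253 m/s, v₂ᵗ = 41310.1 m/s.
(a) ΔV₁ = |v₁ᵗ − v₁| ≈ 1.036e+05 m/s = 103.6 km/s.
(b) ΔV₂ = |v₂ − v₂ᵗ| ≈ 5.441e+04 m/s = 54.41 km/s.
(c) ΔV_total = ΔV₁ + ΔV₂ ≈ 1.58e+05 m/s = 158 km/s.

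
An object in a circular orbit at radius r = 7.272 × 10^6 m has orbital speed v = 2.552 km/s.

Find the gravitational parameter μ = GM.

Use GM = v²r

Convert to SI: v = 2.552 km/s = 2552 m/s.
For a circular orbit v² = GM/r, so GM = v² · r.
GM = (2552)² · 7.272e+06 m³/s² ≈ 4.736e+13 m³/s² = 4.736 × 10^13 m³/s².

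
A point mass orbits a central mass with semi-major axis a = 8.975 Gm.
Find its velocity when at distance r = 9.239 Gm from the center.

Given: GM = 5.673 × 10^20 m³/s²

Convert to SI: a = 8.975 Gm = 8.975e+09 m; r = 9.239 Gm = 9.239e+09 m.
Vis-viva: v = √(GM · (2/r − 1/a)).
2/r − 1/a = 2/9.239e+09 − 1/8.975e+09 = 1.05053e-10 m⁻¹.
v = √(5.673e+20 · 1.05053e-10) m/s ≈ 2.441e+05 m/s = 244.1 km/s.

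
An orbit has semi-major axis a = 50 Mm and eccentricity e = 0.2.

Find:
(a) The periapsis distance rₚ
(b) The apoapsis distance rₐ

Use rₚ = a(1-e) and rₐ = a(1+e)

Convert to SI: a = 50 Mm = 5e+07 m.
(a) rₚ = a(1 − e) = 5e+07 · (1 − 0.2) = 5e+07 · 0.8 ≈ 4e+07 m = 40 Mm.
(b) rₐ = a(1 + e) = 5e+07 · (1 + 0.2) = 5e+07 · 1.2 ≈ 6e+07 m = 60 Mm.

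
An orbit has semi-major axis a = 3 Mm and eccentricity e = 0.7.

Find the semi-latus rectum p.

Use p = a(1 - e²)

Convert to SI: a = 3 Mm = 3e+06 m.
p = a (1 − e²).
p = 3e+06 · (1 − (0.7)²) = 3e+06 · 0.51 ≈ 1.53e+06 m = 1.53 Mm.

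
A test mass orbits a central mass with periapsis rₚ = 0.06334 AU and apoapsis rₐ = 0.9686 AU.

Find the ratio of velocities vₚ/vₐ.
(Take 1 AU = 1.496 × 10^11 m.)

Convert to SI: rₚ = 0.06334 AU = 9.47566e+09 m; rₐ = 0.9686 AU = 1.44903e+11 m.
Conservation of angular momentum gives rₚvₚ = rₐvₐ, so vₚ/vₐ = rₐ/rₚ.
vₚ/vₐ = 1.44903e+11 / 9.47566e+09 ≈ 15.29.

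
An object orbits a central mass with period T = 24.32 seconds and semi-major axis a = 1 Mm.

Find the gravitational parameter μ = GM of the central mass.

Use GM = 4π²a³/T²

Convert to SI: a = 1 Mm = 1e+06 m.
GM = 4π² · a³ / T².
GM = 4π² · (1e+06)³ / (24.32)² m³/s² ≈ 6.675e+16 m³/s² = 6.675 × 10^16 m³/s².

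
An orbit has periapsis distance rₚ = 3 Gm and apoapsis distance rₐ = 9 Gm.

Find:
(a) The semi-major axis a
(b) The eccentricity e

Convert to SI: rₚ = 3 Gm = 3e+09 m; rₐ = 9 Gm = 9e+09 m.
(a) a = (rₚ + rₐ) / 2 = (3e+09 + 9e+09) / 2 ≈ 6e+09 m = 6 Gm.
(b) e = (rₐ − rₚ) / (rₐ + rₚ) = (9e+09 − 3e+09) / (9e+09 + 3e+09) ≈ 0.5.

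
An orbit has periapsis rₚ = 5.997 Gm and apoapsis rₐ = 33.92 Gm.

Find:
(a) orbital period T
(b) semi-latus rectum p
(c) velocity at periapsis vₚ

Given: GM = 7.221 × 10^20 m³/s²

Convert to SI: rₚ = 5.997 Gm = 5.997e+09 m; rₐ = 33.92 Gm = 3.392e+10 m.
(a) With a = (rₚ + rₐ)/2 = 1.99585e+10 m, T = 2π √(a³/GM) = 2π √((1.99585e+10)³/7.221e+20) s ≈ 6.593e+05 s
(b) From a = (rₚ + rₐ)/2 = 1.99585e+10 m and e = (rₐ − rₚ)/(rₐ + rₚ) = 0.699527, p = a(1 − e²) = 1.99585e+10 · (1 − (0.699527)²) ≈ 1.019e+10 m
(c) With a = (rₚ + rₐ)/2 = 1.99585e+10 m, vₚ = √(GM (2/rₚ − 1/a)) = √(7.221e+20 · (2/5.997e+09 − 1/1.99585e+10)) m/s ≈ 4.524e+05 m/s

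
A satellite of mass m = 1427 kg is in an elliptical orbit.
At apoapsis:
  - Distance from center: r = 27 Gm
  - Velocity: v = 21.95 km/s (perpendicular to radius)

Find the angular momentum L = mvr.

Convert to SI: r = 27 Gm = 2.7e+10 m; v = 21.95 km/s = 21950 m/s.
Since v is perpendicular to r, L = m · v · r.
L = 1427 · 21950 · 2.7e+10 kg·m²/s ≈ 8.457e+17 kg·m²/s.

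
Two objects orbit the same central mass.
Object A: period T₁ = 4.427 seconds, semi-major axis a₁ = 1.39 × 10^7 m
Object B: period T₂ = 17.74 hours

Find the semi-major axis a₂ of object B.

Convert to SI: T₂ = 17.74 hours = 63864 s.
Kepler's third law: (T₁/T₂)² = (a₁/a₂)³ ⇒ a₂ = a₁ · (T₂/T₁)^(2/3).
T₂/T₁ = 63864 / 4.427 = 14426.
a₂ = 1.39e+07 · (14426)^(2/3) m ≈ 8.237e+09 m = 8.237 × 10^9 m.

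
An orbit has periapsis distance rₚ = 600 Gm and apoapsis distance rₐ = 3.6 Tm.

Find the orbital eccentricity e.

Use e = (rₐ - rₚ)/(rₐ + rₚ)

Convert to SI: rₚ = 600 Gm = 6e+11 m; rₐ = 3.6 Tm = 3.6e+12 m.
e = (rₐ − rₚ) / (rₐ + rₚ).
e = (3.6e+12 − 6e+11) / (3.6e+12 + 6e+11) = 3e+12 / 4.2e+12 ≈ 0.7143.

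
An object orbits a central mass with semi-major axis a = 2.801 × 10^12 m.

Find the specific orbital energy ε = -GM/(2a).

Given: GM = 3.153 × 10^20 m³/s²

ε = −GM / (2a).
ε = −3.153e+20 / (2 · 2.801e+12) J/kg ≈ -5.628e+07 J/kg = -56.28 MJ/kg.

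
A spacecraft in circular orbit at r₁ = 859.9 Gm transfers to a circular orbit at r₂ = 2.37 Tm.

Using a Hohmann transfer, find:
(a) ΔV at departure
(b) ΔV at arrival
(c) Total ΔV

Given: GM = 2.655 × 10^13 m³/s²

Convert to SI: r₁ = 859.9 Gm = 8.599e+11 m; r₂ = 2.37 Tm = 2.37e+12 m.
Transfer semi-major axis: a_t = (r₁ + r₂)/2 = (8.599e+11 + 2.37e+12)/2 = 1.61495e+12 m.
Circular speeds: v₁ = √(GM/r₁) = 5.55659 m/s, v₂ = √(GM/r₂) = 3.34702 m/s.
Transfer speeds (vis-viva v² = GM(2/r − 1/a_t)): v₁ᵗ = 6.73136 m/s, v₂ᵗ = 2.44232 m/s.
(a) ΔV₁ = |v₁ᵗ − v₁| ≈ 1.175 m/s = 1.175 m/s.
(b) ΔV₂ = |v₂ − v₂ᵗ| ≈ 0.9047 m/s = 0.9047 m/s.
(c) ΔV_total = ΔV₁ + ΔV₂ ≈ 2.079 m/s = 2.079 m/s.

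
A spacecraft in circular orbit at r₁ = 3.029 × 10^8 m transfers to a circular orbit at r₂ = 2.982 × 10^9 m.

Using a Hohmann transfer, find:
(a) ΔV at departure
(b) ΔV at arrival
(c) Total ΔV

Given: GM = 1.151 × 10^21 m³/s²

Transfer semi-major axis: a_t = (r₁ + r₂)/2 = (3.029e+08 + 2.982e+09)/2 = 1.64245e+09 m.
Circular speeds: v₁ = √(GM/r₁) = 1.94934e+06 m/s, v₂ = √(GM/r₂) = 621275 m/s.
Transfer speeds (vis-viva v² = GM(2/r − 1/a_t)): v₁ᵗ = 2.62661e+06 m/s, v₂ᵗ = 266801 m/s.
(a) ΔV₁ = |v₁ᵗ − v₁| ≈ 6.773e+05 m/s = 677.3 km/s.
(b) ΔV₂ = |v₂ − v₂ᵗ| ≈ 3.545e+05 m/s = 354.5 km/s.
(c) ΔV_total = ΔV₁ + ΔV₂ ≈ 1.032e+06 m/s = 1032 km/s.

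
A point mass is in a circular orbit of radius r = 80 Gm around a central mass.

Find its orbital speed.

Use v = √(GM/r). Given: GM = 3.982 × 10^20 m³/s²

Convert to SI: r = 80 Gm = 8e+10 m.
For a circular orbit, gravity supplies the centripetal force, so v = √(GM / r).
v = √(3.982e+20 / 8e+10) m/s ≈ 7.055e+04 m/s = 70.55 km/s.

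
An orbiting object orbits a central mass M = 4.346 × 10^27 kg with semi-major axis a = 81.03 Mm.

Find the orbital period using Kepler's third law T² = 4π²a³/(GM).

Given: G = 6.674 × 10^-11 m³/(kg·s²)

Convert to SI: a = 81.03 Mm = 8.103e+07 m.
GM = G · M = 6.674e-11 · 4.346e+27 = 2.90052e+17 m³/s².
Kepler's third law: T = 2π √(a³ / GM).
Substituting a = 8.103e+07 m and GM = 2.90052e+17 m³/s²:
T = 2π √((8.103e+07)³ / 2.90052e+17) s
T ≈ 8510 s = 2.364 hours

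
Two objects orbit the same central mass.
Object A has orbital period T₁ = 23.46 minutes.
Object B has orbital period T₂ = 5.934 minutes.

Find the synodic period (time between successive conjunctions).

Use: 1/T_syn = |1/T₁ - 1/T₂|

Convert to SI: T₁ = 23.46 minutes = 1407.6 s; T₂ = 5.934 minutes = 356.04 s.
T_syn = |T₁ · T₂ / (T₁ − T₂)|.
T_syn = |1407.6 · 356.04 / (1407.6 − 356.04)| s ≈ 476.6 s = 7.943 minutes.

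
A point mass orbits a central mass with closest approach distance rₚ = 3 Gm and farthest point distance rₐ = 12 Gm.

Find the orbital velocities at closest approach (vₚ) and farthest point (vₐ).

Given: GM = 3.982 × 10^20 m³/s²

Convert to SI: rₚ = 3 Gm = 3e+09 m; rₐ = 12 Gm = 1.2e+10 m.
Use the vis-viva equation v² = GM(2/r − 1/a) with a = (rₚ + rₐ)/2 = (3e+09 + 1.2e+10)/2 = 7.5e+09 m.
vₚ = √(GM · (2/rₚ − 1/a)) = √(3.982e+20 · (2/3e+09 − 1/7.5e+09)) m/s ≈ 4.608e+05 m/s = 460.8 km/s.
vₐ = √(GM · (2/rₐ − 1/a)) = √(3.982e+20 · (2/1.2e+10 − 1/7.5e+09)) m/s ≈ 1.152e+05 m/s = 115.2 km/s.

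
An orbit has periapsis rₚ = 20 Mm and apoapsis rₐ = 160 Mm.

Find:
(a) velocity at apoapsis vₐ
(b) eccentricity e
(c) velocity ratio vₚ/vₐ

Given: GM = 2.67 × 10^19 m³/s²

Convert to SI: rₚ = 20 Mm = 2e+07 m; rₐ = 160 Mm = 1.6e+08 m.
(a) With a = (rₚ + rₐ)/2 = 9e+07 m, vₐ = √(GM (2/rₐ − 1/a)) = √(2.67e+19 · (2/1.6e+08 − 1/9e+07)) m/s ≈ 1.926e+05 m/s
(b) e = (rₐ − rₚ)/(rₐ + rₚ) = (1.6e+08 − 2e+07)/(1.6e+08 + 2e+07) ≈ 0.7778
(c) Conservation of angular momentum (rₚvₚ = rₐvₐ) gives vₚ/vₐ = rₐ/rₚ = 1.6e+08/2e+07 ≈ 8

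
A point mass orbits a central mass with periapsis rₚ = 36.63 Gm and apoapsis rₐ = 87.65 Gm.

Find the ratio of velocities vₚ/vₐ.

Convert to SI: rₚ = 36.63 Gm = 3.663e+10 m; rₐ = 87.65 Gm = 8.765e+10 m.
Conservation of angular momentum gives rₚvₚ = rₐvₐ, so vₚ/vₐ = rₐ/rₚ.
vₚ/vₐ = 8.765e+10 / 3.663e+10 ≈ 2.393.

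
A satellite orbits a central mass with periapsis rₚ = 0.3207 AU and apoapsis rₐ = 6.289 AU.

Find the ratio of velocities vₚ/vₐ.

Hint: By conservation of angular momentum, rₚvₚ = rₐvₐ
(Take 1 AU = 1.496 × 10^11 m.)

Convert to SI: rₚ = 0.3207 AU = 4.79767e+10 m; rₐ = 6.289 AU = 9.40834e+11 m.
Conservation of angular momentum gives rₚvₚ = rₐvₐ, so vₚ/vₐ = rₐ/rₚ.
vₚ/vₐ = 9.40834e+11 / 4.79767e+10 ≈ 19.61.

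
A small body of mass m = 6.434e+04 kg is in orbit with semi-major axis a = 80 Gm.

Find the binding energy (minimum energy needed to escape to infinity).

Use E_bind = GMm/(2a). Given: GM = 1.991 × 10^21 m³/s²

Convert to SI: a = 80 Gm = 8e+10 m.
Total orbital energy is E = −GMm/(2a); binding energy is E_bind = −E = GMm/(2a).
E_bind = 1.991e+21 · 6.434e+04 / (2 · 8e+10) J ≈ 8.006e+14 J = 800.6 TJ.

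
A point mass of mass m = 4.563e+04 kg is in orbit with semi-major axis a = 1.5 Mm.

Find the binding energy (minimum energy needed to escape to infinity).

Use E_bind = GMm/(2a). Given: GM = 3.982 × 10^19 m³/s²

Convert to SI: a = 1.5 Mm = 1.5e+06 m.
Total orbital energy is E = −GMm/(2a); binding energy is E_bind = −E = GMm/(2a).
E_bind = 3.982e+19 · 4.563e+04 / (2 · 1.5e+06) J ≈ 6.057e+17 J = 605.7 PJ.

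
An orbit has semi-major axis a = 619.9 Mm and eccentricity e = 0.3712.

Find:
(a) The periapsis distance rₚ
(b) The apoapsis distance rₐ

Convert to SI: a = 619.9 Mm = 6.199e+08 m.
(a) rₚ = a(1 − e) = 6.199e+08 · (1 − 0.3712) = 6.199e+08 · 0.6288 ≈ 3.898e+08 m = 389.8 Mm.
(b) rₐ = a(1 + e) = 6.199e+08 · (1 + 0.3712) = 6.199e+08 · 1.3712 ≈ 8.5e+08 m = 850 Mm.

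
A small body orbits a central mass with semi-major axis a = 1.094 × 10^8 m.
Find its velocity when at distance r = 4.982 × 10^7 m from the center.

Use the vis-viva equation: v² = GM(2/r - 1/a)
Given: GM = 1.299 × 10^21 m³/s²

Vis-viva: v = √(GM · (2/r − 1/a)).
2/r − 1/a = 2/4.982e+07 − 1/1.094e+08 = 3.10038e-08 m⁻¹.
v = √(1.299e+21 · 3.10038e-08) m/s ≈ 6.346e+06 m/s = 6346 km/s.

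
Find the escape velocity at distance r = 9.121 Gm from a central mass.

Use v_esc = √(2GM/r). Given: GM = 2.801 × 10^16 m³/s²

Convert to SI: r = 9.121 Gm = 9.121e+09 m.
Escape velocity comes from setting total energy to zero: ½v² − GM/r = 0 ⇒ v_esc = √(2GM / r).
v_esc = √(2 · 2.801e+16 / 9.121e+09) m/s ≈ 2478 m/s = 2.478 km/s.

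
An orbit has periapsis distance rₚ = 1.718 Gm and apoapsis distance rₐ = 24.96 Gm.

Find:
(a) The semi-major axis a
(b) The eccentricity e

Convert to SI: rₚ = 1.718 Gm = 1.718e+09 m; rₐ = 24.96 Gm = 2.496e+10 m.
(a) a = (rₚ + rₐ) / 2 = (1.718e+09 + 2.496e+10) / 2 ≈ 1.334e+10 m = 13.34 Gm.
(b) e = (rₐ − rₚ) / (rₐ + rₚ) = (2.496e+10 − 1.718e+09) / (2.496e+10 + 1.718e+09) ≈ 0.8712.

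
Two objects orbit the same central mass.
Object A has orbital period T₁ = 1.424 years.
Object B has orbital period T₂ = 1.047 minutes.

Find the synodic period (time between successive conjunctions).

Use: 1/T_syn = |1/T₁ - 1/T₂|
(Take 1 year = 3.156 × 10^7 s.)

Convert to SI: T₁ = 1.424 years = 4.49414e+07 s; T₂ = 1.047 minutes = 62.82 s.
T_syn = |T₁ · T₂ / (T₁ − T₂)|.
T_syn = |4.49414e+07 · 62.82 / (4.49414e+07 − 62.82)| s ≈ 62.82 s = 1.047 minutes.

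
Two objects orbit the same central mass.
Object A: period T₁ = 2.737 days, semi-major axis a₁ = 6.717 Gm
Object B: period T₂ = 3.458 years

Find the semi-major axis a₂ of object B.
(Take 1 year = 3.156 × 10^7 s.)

Convert to SI: T₁ = 2.737 days = 236477 s; a₁ = 6.717 Gm = 6.717e+09 m; T₂ = 3.458 years = 1.09134e+08 s.
Kepler's third law: (T₁/T₂)² = (a₁/a₂)³ ⇒ a₂ = a₁ · (T₂/T₁)^(2/3).
T₂/T₁ = 1.09134e+08 / 236477 = 461.502.
a₂ = 6.717e+09 · (461.502)^(2/3) m ≈ 4.011e+11 m = 401.1 Gm.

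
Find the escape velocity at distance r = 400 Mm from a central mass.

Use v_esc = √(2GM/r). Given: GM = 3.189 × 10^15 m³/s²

Convert to SI: r = 400 Mm = 4e+08 m.
Escape velocity comes from setting total energy to zero: ½v² − GM/r = 0 ⇒ v_esc = √(2GM / r).
v_esc = √(2 · 3.189e+15 / 4e+08) m/s ≈ 3993 m/s = 3.993 km/s.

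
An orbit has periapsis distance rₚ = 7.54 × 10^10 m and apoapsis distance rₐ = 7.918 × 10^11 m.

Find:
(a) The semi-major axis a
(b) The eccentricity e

(a) a = (rₚ + rₐ) / 2 = (7.54e+10 + 7.918e+11) / 2 ≈ 4.336e+11 m = 4.336 × 10^11 m.
(b) e = (rₐ − rₚ) / (rₐ + rₚ) = (7.918e+11 − 7.54e+10) / (7.918e+11 + 7.54e+10) ≈ 0.8261.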